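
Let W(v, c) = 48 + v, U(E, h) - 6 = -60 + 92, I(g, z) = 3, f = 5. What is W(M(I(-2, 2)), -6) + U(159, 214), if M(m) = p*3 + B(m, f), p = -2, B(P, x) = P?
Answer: 83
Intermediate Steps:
M(m) = -6 + m (M(m) = -2*3 + m = -6 + m)
U(E, h) = 38 (U(E, h) = 6 + (-60 + 92) = 6 + 32 = 38)
W(M(I(-2, 2)), -6) + U(159, 214) = (48 + (-6 + 3)) + 38 = (48 - 3) + 38 = 45 + 38 = 83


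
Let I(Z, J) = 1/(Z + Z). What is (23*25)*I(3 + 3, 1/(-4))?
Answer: 575/12 ≈ 47.917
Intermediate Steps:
I(Z, J) = 1/(2*Z)
(23*25)*I(3 + 3, 1/(-4)) = (23*25)*(1/(2*(3 + 3))) = 575*((½)/6) = 575*((½)*(⅙)) = 575*(1/12) = 575/12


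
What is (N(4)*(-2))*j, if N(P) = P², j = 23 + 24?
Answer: -1504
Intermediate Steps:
j = 47
(N(4)*(-2))*j = (4²*(-2))*47 = (16*(-2))*47 = -32*47 = -1504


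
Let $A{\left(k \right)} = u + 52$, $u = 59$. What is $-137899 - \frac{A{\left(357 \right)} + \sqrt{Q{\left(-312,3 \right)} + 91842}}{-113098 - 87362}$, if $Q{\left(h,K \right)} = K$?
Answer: $- \frac{9214411143}{66820} + \frac{\sqrt{10205}}{66820} \approx -1.379 \cdot 10^{5}$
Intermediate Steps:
$A{\left(k \right)} = 111$ ($A{\left(k \right)} = 59 + 52 = 111$)
$-137899 - \frac{A{\left(357 \right)} + \sqrt{Q{\left(-312,3 \right)} + 91842}}{-113098 - 87362} = -137899 - \frac{111 + \sqrt{3 + 91842}}{-113098 - 87362} = -137899 - \frac{111 + \sqrt{91845}}{-200460} = -137899 - \left(111 + 3 \sqrt{10205}\right) \left(- \frac{1}{200460}\right) = -137899 - \left(- \frac{37}{66820} - \frac{\sqrt{10205}}{66820}\right) = -137899 + \left(\frac{37}{66820} + \frac{\sqrt{10205}}{66820}\right) = - \frac{9214411143}{66820} + \frac{\sqrt{10205}}{66820}$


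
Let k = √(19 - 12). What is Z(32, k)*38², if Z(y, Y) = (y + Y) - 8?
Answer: 34656 + 1444*√7 ≈ 38476.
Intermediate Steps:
k = √7 ≈ 2.6458
Z(y, Y) = -8 + Y + y (Z(y, Y) = (Y + y) - 8 = -8 + Y + y)
Z(32, k)*38² = (-8 + √7 + 32)*38² = (24 + √7)*1444 = 34656 + 1444*√7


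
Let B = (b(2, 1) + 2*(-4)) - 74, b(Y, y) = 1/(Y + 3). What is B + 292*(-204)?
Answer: -298249/5 ≈ -59650.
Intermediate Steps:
b(Y, y) = 1/(3 + Y)
B = -409/5 (B = (1/(3 + 2) + 2*(-4)) - 74 = (1/5 - 8) - 74 = -39/5 - 74 = -409/5 ≈ -81.800)
B + 292*(-204) = -409/5 + 292*(-204) = -409/5 - 59568 = -298249/5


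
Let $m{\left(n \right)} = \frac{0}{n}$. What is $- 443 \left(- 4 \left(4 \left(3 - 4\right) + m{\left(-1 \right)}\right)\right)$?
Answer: $-7088$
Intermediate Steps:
$m{\left(n \right)} = 0$
$- 443 \left(- 4 \left(4 \left(3 - 4\right) + m{\left(-1 \right)}\right)\right) = - 443 \left(- 4 \left(4 \left(3 - 4\right) + 0\right)\right) = - 443 \left(- 4 \left(4 \left(-1\right) + 0\right)\right) = - 443 \left(- 4 \left(-4 + 0\right)\right) = - 443 \left(\left(-4\right) \left(-4\right)\right) = \left(-443\right) 16 = -7088$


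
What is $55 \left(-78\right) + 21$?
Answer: $-4269$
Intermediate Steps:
$55 \left(-78\right) + 21 = -4290 + 21 = -4269$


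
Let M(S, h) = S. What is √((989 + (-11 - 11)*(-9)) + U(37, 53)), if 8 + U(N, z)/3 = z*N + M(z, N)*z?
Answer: √15473 ≈ 124.39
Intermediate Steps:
U(N, z) = -24 + 3*z² + 3*N*z (U(N, z) = -24 + 3*(z*N + z*z) = -24 + 3*(N*z + z²) = -24 + 3*(z² + N*z) = -24 + (3*z² + 3*N*z) = -24 + 3*z² + 3*N*z)
√((989 + (-11 - 11)*(-9)) + U(37, 53)) = √((989 + (-11 - 11)*(-9)) + (-24 + 3*53² + 3*37*53)) = √((989 - 22*(-9)) + (-24 + 3*2809 + 5883)) = √((989 + 198) + (-24 + 8427 + 5883)) = √(1187 + 14286) = √15473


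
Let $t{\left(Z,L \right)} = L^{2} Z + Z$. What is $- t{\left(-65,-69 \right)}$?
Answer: $309530$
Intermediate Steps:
$t{\left(Z,L \right)} = Z + Z L^{2}$ ($t{\left(Z,L \right)} = Z L^{2} + Z = Z + Z L^{2}$)
$- t{\left(-65,-69 \right)} = - \left(-65\right) \left(1 + \left(-69\right)^{2}\right) = - \left(-65\right) \left(1 + 4761\right) = - \left(-65\right) 4762 = \left(-1\right) \left(-309530\right) = 309530$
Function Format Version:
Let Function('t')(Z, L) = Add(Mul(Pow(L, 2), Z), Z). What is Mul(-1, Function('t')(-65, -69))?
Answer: 309530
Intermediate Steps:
Function('t')(Z, L) = Add(Z, Mul(Z, Pow(L, 2))) (Function('t')(Z, L) = Add(Mul(Z, Pow(L, 2)), Z) = Add(Z, Mul(Z, Pow(L, 2))))
Mul(-1, Function('t')(-65, -69)) = Mul(-1, Mul(-65, Add(1, Pow(-69, 2)))) = Mul(-1, Mul(-65, Add(1, 4761))) = Mul(-1, Mul(-65, 4762)) = Mul(-1, -309530) = 309530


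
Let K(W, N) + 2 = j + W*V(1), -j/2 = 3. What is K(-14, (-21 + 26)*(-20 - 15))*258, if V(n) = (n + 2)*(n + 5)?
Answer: -67080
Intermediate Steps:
j = -6 (j = -2*3 = -6)
V(n) = (2 + n)*(5 + n)
K(W, N) = -8 + 18*W (K(W, N) = -2 + (-6 + W*(10 + 1**2 + 7*1)) = -2 + (-6 + W*(10 + 1 + 7)) = -2 + (-6 + W*18) = -2 + (-6 + 18*W) = -8 + 18*W)
K(-14, (-21 + 26)*(-20 - 15))*258 = (-8 + 18*(-14))*258 = (-8 - 252)*258 = -260*258 = -67080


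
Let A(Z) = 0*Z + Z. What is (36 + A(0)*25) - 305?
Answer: -269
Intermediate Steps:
A(Z) = Z (A(Z) = 0 + Z = Z)
(36 + A(0)*25) - 305 = (36 + 0*25) - 305 = (36 + 0) - 305 = 36 - 305 = -269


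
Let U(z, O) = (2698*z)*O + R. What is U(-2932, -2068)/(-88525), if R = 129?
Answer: -16358988577/88525 ≈ -1.8480e+5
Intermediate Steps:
U(z, O) = 129 + 2698*O*z (U(z, O) = (2698*z)*O + 129 = 2698*O*z + 129 = 129 + 2698*O*z)
U(-2932, -2068)/(-88525) = (129 + 2698*(-2068)*(-2932))/(-88525) = (129 + 16358988448)*(-1/88525) = 16358988577*(-1/88525) = -16358988577/88525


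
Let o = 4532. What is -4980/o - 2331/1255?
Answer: -4203498/1421915 ≈ -2.9562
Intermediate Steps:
-4980/o - 2331/1255 = -4980/4532 - 2331/1255 = -4980*1/4532 - 2331*1/1255 = -1245/1133 - 2331/1255 = -4203498/1421915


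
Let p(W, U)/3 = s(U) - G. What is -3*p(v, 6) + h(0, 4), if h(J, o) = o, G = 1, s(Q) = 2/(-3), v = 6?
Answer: 19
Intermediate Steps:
s(Q) = -2/3 (s(Q) = 2*(-1/3) = -2/3)
p(W, U) = -5 (p(W, U) = 3*(-2/3 - 1*1) = 3*(-2/3 - 1) = 3*(-5/3) = -5)
-3*p(v, 6) + h(0, 4) = -3*(-5) + 4 = 15 + 4 = 19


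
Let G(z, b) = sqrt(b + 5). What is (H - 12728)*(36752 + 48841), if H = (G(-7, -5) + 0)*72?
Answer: -1089427704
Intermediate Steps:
G(z, b) = sqrt(5 + b)
H = 0 (H = (sqrt(5 - 5) + 0)*72 = (sqrt(0) + 0)*72 = (0 + 0)*72 = 0*72 = 0)
(H - 12728)*(36752 + 48841) = (0 - 12728)*(36752 + 48841) = -12728*85593 = -1089427704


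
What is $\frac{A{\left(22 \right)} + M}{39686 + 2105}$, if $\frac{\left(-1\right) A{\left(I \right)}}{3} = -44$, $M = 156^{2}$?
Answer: $\frac{24468}{41791} \approx 0.58548$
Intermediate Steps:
$M = 24336$
$A{\left(I \right)} = 132$ ($A{\left(I \right)} = \left(-3\right) \left(-44\right) = 132$)
$\frac{A{\left(22 \right)} + M}{39686 + 2105} = \frac{132 + 24336}{39686 + 2105} = \frac{24468}{41791}$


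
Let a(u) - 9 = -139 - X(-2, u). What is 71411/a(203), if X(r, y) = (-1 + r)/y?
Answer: -14496433/26387 ≈ -549.38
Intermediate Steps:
X(r, y) = (-1 + r)/y
a(u) = -130 + 3/u (a(u) = 9 + (-139 - (-1 - 2)/u) = 9 + (-139 - (-3)/u) = 9 + (-139 + 3/u) = -130 + 3/u)
71411/a(203) = 71411/(-130 + 3/203) = 71411/(-26387/203) = 71411*(-203/26387) = -14496433/26387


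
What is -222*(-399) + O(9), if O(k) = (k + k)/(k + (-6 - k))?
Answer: 88575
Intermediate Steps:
O(k) = -k/3 (O(k) = (2*k)/(-6) = (2*k)*(-1/6) = -k/3)
-222*(-399) + O(9) = -222*(-399) - 1/3*9 = 88578 - 3 = 88575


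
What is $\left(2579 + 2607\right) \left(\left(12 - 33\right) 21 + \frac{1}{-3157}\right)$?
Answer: $- \frac{7220146268}{3157} \approx -2.287 \cdot 10^{6}$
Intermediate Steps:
$\left(2579 + 2607\right) \left(\left(12 - 33\right) 21 + \frac{1}{-3157}\right) = 5186 \left(\left(-21\right) 21 - \frac{1}{3157}\right) = 5186 \left(-441 - \frac{1}{3157}\right) = 5186 \left(- \frac{1392238}{3157}\right) = - \frac{7220146268}{3157}$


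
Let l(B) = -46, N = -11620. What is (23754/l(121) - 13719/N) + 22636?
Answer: 5912002157/267260 ≈ 22121.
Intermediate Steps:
(23754/l(121) - 13719/N) + 22636 = (23754/(-46) - 13719/(-11620)) + 22636 = (23754*(-1/46) - 13719*(-1/11620)) + 22636 = (-11877/23 + 13719/11620) + 22636 = -137695203/267260 + 22636 = 5912002157/267260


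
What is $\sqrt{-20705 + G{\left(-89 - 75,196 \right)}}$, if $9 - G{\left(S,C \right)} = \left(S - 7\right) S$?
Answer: $2 i \sqrt{12185} \approx 220.77 i$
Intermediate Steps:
$G{\left(S,C \right)} = 9 - S \left(-7 + S\right)$ ($G{\left(S,C \right)} = 9 - \left(S - 7\right) S = 9 - \left(-7 + S\right) S = 9 - S \left(-7 + S\right)$)
$\sqrt{-20705 + G{\left(-89 - 75,196 \right)}} = \sqrt{-20705 + \left(9 - \left(-89 - 75\right)^{2} + 7 \left(-89 - 75\right)\right)} = \sqrt{-20705 + \left(9 - \left(-164\right)^{2} + 7 \left(-164\right)\right)} = \sqrt{-20705 - 28035} = \sqrt{-48740} = 2 i \sqrt{12185}$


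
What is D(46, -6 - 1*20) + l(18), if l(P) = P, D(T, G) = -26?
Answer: -8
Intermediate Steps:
D(46, -6 - 1*20) + l(18) = -26 + 18 = -8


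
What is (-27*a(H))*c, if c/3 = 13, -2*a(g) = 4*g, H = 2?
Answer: 4212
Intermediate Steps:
a(g) = -2*g
c = 39 (c = 3*13 = 39)
(-27*a(H))*c = -(-54)*2*39 = -27*(-4)*39 = 108*39 = 4212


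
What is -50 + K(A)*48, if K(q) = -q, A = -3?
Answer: 94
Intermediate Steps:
-50 + K(A)*48 = -50 - 1*(-3)*48 = -50 + 3*48 = -50 + 144 = 94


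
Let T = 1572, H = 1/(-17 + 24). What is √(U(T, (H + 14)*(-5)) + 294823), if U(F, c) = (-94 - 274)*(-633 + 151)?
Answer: √472199 ≈ 687.17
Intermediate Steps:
H = ⅐ (H = 1/7 = ⅐ ≈ 0.14286)
U(F, c) = 177376 (U(F, c) = -368*(-482) = 177376)
√(U(T, (H + 14)*(-5)) + 294823) = √(177376 + 294823) = √472199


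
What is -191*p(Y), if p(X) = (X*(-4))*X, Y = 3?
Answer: 6876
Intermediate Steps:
p(X) = -4*X² (p(X) = (-4*X)*X = -4*X²)
-191*p(Y) = -(-764)*3² = -(-764)*9 = -191*(-36) = 6876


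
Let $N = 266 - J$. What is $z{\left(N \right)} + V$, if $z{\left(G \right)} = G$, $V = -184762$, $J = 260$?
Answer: $-184756$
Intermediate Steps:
$N = 6$ ($N = 266 - 260 = 6$)
$z{\left(N \right)} + V = 6 - 184762 = -184756$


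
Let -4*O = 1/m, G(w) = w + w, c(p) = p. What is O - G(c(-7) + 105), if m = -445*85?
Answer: -29654799/151300 ≈ -196.00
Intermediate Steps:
G(w) = 2*w
m = -37825
O = 1/151300 (O = -¼/(-37825) = -¼*(-1/37825) = 1/151300 ≈ 6.6094e-6)
O - G(c(-7) + 105) = 1/151300 - 2*(-7 + 105) = 1/151300 - 2*98 = 1/151300 - 1*196 = 1/151300 - 196 = -29654799/151300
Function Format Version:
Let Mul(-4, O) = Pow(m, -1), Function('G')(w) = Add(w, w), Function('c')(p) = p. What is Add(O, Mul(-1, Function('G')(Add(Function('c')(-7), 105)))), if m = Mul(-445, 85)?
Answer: Rational(-29654799, 151300) ≈ -196.00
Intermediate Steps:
Function('G')(w) = Mul(2, w)
m = -37825
O = Rational(1, 151300) (O = Mul(Rational(-1, 4), Pow(-37825, -1)) = Mul(Rational(-1, 4), Rational(-1, 37825)) = Rational(1, 151300) ≈ 6.6094e-6)
Add(O, Mul(-1, Function('G')(Add(Function('c')(-7), 105)))) = Add(Rational(1, 151300), Mul(-1, Mul(2, Add(-7, 105)))) = Add(Rational(1, 151300), Mul(-1, Mul(2, 98))) = Add(Rational(1, 151300), Mul(-1, 196)) = Add(Rational(1, 151300), -196) = Rational(-29654799, 151300)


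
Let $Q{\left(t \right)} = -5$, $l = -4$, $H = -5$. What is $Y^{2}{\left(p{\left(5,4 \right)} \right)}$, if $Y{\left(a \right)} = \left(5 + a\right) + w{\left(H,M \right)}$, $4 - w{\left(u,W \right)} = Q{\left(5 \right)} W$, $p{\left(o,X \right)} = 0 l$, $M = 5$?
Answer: $1156$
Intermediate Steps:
$p{\left(o,X \right)} = 0$ ($p{\left(o,X \right)} = 0 \left(-4\right) = 0$)
$w{\left(u,W \right)} = 4 + 5 W$ ($w{\left(u,W \right)} = 4 - - 5 W = 4 + 5 W$)
$Y{\left(a \right)} = 34 + a$ ($Y{\left(a \right)} = \left(5 + a\right) + \left(4 + 5 \cdot 5\right) = \left(5 + a\right) + \left(4 + 25\right) = \left(5 + a\right) + 29 = 34 + a$)
$Y^{2}{\left(p{\left(5,4 \right)} \right)} = \left(34 + 0\right)^{2} = 34^{2} = 1156$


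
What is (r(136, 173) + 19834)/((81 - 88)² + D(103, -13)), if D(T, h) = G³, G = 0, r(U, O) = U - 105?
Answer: 19865/49 ≈ 405.41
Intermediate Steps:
r(U, O) = -105 + U
D(T, h) = 0 (D(T, h) = 0³ = 0)
(r(136, 173) + 19834)/((81 - 88)² + D(103, -13)) = ((-105 + 136) + 19834)/((81 - 88)² + 0) = (31 + 19834)/((-7)² + 0) = 19865/(49 + 0) = 19865/49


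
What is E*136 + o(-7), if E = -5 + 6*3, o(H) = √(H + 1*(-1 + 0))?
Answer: 1768 + 2*I*√2 ≈ 1768.0 + 2.8284*I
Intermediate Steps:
o(H) = √(-1 + H) (o(H) = √(H + 1*(-1)) = √(H - 1) = √(-1 + H))
E = 13 (E = -5 + 18 = 13)
E*136 + o(-7) = 13*136 + √(-1 - 7) = 1768 + √(-8) = 1768 + 2*I*√2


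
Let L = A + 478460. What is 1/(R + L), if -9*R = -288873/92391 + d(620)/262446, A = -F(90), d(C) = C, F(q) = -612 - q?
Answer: 90251793/43245260967607 ≈ 2.0870e-6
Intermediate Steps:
A = 702 (A = -(-612 - 1*90) = -(-612 - 90) = -1*(-702) = 702)
R = 31330141/90251793 (R = -(-288873/92391 + 620/262446)/9 = -(-288873*1/92391 + 620*(1/262446))/9 = -(-7407/2369 + 10/4233)/9 = -⅑*(-31330141/10027977) = 31330141/90251793 ≈ 0.34714)
L = 479162 (L = 702 + 478460 = 479162)
1/(R + L) = 1/(31330141/90251793 + 479162) = 1/(43245260967607/90251793) = 90251793/43245260967607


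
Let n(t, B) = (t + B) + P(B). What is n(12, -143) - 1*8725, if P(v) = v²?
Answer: 11593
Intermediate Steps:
n(t, B) = B + t + B² (n(t, B) = (t + B) + B² = (B + t) + B² = B + t + B²)
n(12, -143) - 1*8725 = (-143 + 12 + (-143)²) - 1*8725 = (-143 + 12 + 20449) - 8725 = 20318 - 8725 = 11593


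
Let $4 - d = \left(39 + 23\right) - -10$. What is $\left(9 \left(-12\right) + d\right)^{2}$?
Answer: $30976$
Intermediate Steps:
$d = -68$ ($d = 4 - \left(\left(39 + 23\right) - -10\right) = 4 - \left(62 + 10\right) = 4 - 72 = -68$)
$\left(9 \left(-12\right) + d\right)^{2} = \left(9 \left(-12\right) - 68\right)^{2} = \left(-108 - 68\right)^{2} = \left(-176\right)^{2} = 30976$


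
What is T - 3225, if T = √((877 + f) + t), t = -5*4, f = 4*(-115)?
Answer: -3225 + √397 ≈ -3205.1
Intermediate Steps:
f = -460
t = -20
T = √397 (T = √((877 - 460) - 20) = √(417 - 20) = √397 ≈ 19.925)
T - 3225 = √397 - 3225 = -3225 + √397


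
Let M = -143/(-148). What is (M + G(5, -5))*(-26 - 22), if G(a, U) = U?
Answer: 7164/37 ≈ 193.62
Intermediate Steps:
M = 143/148 (M = -143*(-1/148) = 143/148 ≈ 0.96622)
(M + G(5, -5))*(-26 - 22) = (143/148 - 5)*(-26 - 22) = -597/148*(-48) = 7164/37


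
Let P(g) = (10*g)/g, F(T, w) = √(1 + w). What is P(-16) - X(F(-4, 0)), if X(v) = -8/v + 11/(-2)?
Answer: 47/2 ≈ 23.500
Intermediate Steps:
P(g) = 10
X(v) = -11/2 - 8/v (X(v) = -8/v + 11*(-½) = -8/v - 11/2 = -11/2 - 8/v)
P(-16) - X(F(-4, 0)) = 10 - (-11/2 - 8/√(1 + 0)) = 10 - (-11/2 - 8/(√1)) = 10 - (-11/2 - 8/1) = 10 - (-11/2 - 8*1) = 10 - (-11/2 - 8) = 10 - 1*(-27/2) = 10 + 27/2 = 47/2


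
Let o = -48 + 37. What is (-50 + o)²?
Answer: 3721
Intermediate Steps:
o = -11
(-50 + o)² = (-50 - 11)² = (-61)² = 3721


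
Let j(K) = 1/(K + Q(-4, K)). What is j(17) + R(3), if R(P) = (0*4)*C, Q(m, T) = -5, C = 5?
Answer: 1/12 ≈ 0.083333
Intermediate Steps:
j(K) = 1/(-5 + K) (j(K) = 1/(K - 5) = 1/(-5 + K))
R(P) = 0 (R(P) = (0*4)*5 = 0*5 = 0)
j(17) + R(3) = 1/(-5 + 17) + 0 = 1/12 + 0 = 1/12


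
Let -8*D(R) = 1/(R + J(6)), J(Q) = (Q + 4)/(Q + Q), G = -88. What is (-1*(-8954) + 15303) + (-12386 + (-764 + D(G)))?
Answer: 23235847/2092 ≈ 11107.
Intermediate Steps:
J(Q) = (4 + Q)/(2*Q) (J(Q) = (4 + Q)/((2*Q)) = (4 + Q)*(1/(2*Q)) = (4 + Q)/(2*Q))
D(R) = -1/(8*(⅚ + R)) (D(R) = -1/(8*(R + (½)*(4 + 6)/6)) = -1/(8*(R + (½)*(⅙)*10)) = -1/(8*(R + ⅚)) = -1/(8*(⅚ + R)))
(-1*(-8954) + 15303) + (-12386 + (-764 + D(G))) = (-1*(-8954) + 15303) + (-12386 + (-764 - 3/(20 + 24*(-88)))) = (8954 + 15303) + (-12386 + (-764 - 3/(20 - 2112))) = 24257 + (-12386 + (-764 - 3/(-2092))) = 24257 + (-12386 + (-764 - 3*(-1/2092))) = 24257 + (-12386 + (-764 + 3/2092)) = 24257 + (-12386 - 1598285/2092) = 24257 - 27509797/2092 = 23235847/2092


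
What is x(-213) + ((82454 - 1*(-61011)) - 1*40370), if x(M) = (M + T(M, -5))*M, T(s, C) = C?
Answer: 149529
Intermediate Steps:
x(M) = M*(-5 + M) (x(M) = (M - 5)*M = (-5 + M)*M = M*(-5 + M))
x(-213) + ((82454 - 1*(-61011)) - 1*40370) = -213*(-5 - 213) + ((82454 - 1*(-61011)) - 1*40370) = -213*(-218) + ((82454 + 61011) - 40370) = 46434 + (143465 - 40370) = 46434 + 103095 = 149529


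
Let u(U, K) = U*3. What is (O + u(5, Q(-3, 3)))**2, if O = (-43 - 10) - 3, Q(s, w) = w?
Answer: 1681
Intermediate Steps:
u(U, K) = 3*U
O = -56 (O = -53 - 3 = -56)
(O + u(5, Q(-3, 3)))**2 = (-56 + 3*5)**2 = (-56 + 15)**2 = (-41)**2 = 1681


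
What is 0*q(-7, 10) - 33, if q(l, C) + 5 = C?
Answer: -33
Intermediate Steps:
q(l, C) = -5 + C
0*q(-7, 10) - 33 = 0*(-5 + 10) - 33 = 0*5 - 33 = 0 - 33 = -33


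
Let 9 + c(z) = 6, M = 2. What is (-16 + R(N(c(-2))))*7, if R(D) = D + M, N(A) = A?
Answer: -119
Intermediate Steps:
c(z) = -3 (c(z) = -9 + 6 = -3)
R(D) = 2 + D (R(D) = D + 2 = 2 + D)
(-16 + R(N(c(-2))))*7 = (-16 + (2 - 3))*7 = (-16 - 1)*7 = -17*7 = -119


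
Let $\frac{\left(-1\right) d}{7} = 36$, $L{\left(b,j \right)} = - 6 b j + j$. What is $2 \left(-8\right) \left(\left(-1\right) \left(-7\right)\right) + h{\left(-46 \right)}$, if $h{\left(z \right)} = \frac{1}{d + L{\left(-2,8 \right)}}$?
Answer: $- \frac{16577}{148} \approx -112.01$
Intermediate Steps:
$L{\left(b,j \right)} = j - 6 b j$ ($L{\left(b,j \right)} = - 6 b j + j = j - 6 b j$)
$d = -252$ ($d = \left(-7\right) 36 = -252$)
$h{\left(z \right)} = - \frac{1}{148}$ ($h{\left(z \right)} = \frac{1}{-252 + 8 \left(1 - -12\right)} = \frac{1}{-252 + 8 \left(1 + 12\right)} = \frac{1}{-252 + 8 \cdot 13} = \frac{1}{-252 + 104} = \frac{1}{-148} = - \frac{1}{148}$)
$2 \left(-8\right) \left(\left(-1\right) \left(-7\right)\right) + h{\left(-46 \right)} = 2 \left(-8\right) \left(\left(-1\right) \left(-7\right)\right) - \frac{1}{148} = \left(-16\right) 7 - \frac{1}{148} = -112 - \frac{1}{148} = - \frac{16577}{148}$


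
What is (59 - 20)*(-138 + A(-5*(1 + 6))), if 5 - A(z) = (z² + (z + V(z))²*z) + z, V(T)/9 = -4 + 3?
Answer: 2591043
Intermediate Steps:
V(T) = -9 (V(T) = 9*(-4 + 3) = 9*(-1) = -9)
A(z) = 5 - z - z² - z*(-9 + z)² (A(z) = 5 - ((z² + (z - 9)²*z) + z) = 5 - ((z² + (-9 + z)²*z) + z) = 5 - ((z² + z*(-9 + z)²) + z) = 5 - (z + z² + z*(-9 + z)²) = 5 + (-z - z² - z*(-9 + z)²) = 5 - z - z² - z*(-9 + z)²)
(59 - 20)*(-138 + A(-5*(1 + 6))) = (59 - 20)*(-138 + (5 - (-5)*(1 + 6) - (-5*(1 + 6))² - (-5*(1 + 6))*(-9 - 5*(1 + 6))²)) = 39*(-138 + (5 - (-5)*7 - (-5*7)² - (-5*7)*(-9 - 5*7)²)) = 39*(-138 + (5 - 1*(-35) - 1*(-35)² - 1*(-35)*(-9 - 35)²)) = 39*(-138 + (5 + 35 - 1*1225 - 1*(-35)*(-44)²)) = 39*(-138 + (5 + 35 - 1225 - 1*(-35)*1936)) = 39*(-138 + (5 + 35 - 1225 + 67760)) = 39*(-138 + 66575) = 39*66437 = 2591043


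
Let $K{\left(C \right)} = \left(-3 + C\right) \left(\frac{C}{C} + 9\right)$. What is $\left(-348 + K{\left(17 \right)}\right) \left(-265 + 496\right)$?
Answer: $-48048$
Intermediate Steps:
$K{\left(C \right)} = -30 + 10 C$ ($K{\left(C \right)} = \left(-3 + C\right) \left(1 + 9\right) = \left(-3 + C\right) 10 = -30 + 10 C$)
$\left(-348 + K{\left(17 \right)}\right) \left(-265 + 496\right) = \left(-348 + \left(-30 + 10 \cdot 17\right)\right) \left(-265 + 496\right) = \left(-348 + \left(-30 + 170\right)\right) 231 = \left(-348 + 140\right) 231 = \left(-208\right) 231 = -48048$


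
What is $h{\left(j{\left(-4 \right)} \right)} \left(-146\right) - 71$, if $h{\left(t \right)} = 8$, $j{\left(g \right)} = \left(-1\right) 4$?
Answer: $-1239$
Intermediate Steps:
$j{\left(g \right)} = -4$
$h{\left(j{\left(-4 \right)} \right)} \left(-146\right) - 71 = 8 \left(-146\right) - 71 = -1168 - 71 = -1239$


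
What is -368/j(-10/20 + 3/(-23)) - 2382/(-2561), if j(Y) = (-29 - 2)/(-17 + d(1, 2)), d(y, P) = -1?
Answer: -16890222/79391 ≈ -212.75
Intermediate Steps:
j(Y) = 31/18 (j(Y) = (-29 - 2)/(-17 - 1) = -31/(-18) = -31*(-1/18) = 31/18)
-368/j(-10/20 + 3/(-23)) - 2382/(-2561) = -368/31/18 - 2382/(-2561) = -368*18/31 - 2382*(-1/2561) = -6624/31 + 2382/2561 = -16890222/79391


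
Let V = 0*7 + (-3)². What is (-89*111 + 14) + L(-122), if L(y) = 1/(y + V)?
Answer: -1114746/113 ≈ -9865.0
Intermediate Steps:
V = 9 (V = 0 + 9 = 9)
L(y) = 1/(9 + y) (L(y) = 1/(y + 9) = 1/(9 + y))
(-89*111 + 14) + L(-122) = (-89*111 + 14) + 1/(9 - 122) = (-9879 + 14) + 1/(-113) = -9865 - 1/113 = -1114746/113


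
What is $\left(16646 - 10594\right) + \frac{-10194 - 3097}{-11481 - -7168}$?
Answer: $\frac{26115567}{4313} \approx 6055.1$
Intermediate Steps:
$\left(16646 - 10594\right) + \frac{-10194 - 3097}{-11481 - -7168} = 6052 - \frac{13291}{-11481 + 7168} = 6052 - \frac{13291}{-4313} = 6052 - - \frac{13291}{4313} = 6052 + \frac{13291}{4313} = \frac{26115567}{4313}$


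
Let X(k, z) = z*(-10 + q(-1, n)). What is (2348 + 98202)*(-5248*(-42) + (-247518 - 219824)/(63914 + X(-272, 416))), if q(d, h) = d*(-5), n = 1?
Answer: 685184682390550/30917 ≈ 2.2162e+10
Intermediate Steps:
q(d, h) = -5*d
X(k, z) = -5*z (X(k, z) = z*(-10 - 5*(-1)) = z*(-10 + 5) = z*(-5) = -5*z)
(2348 + 98202)*(-5248*(-42) + (-247518 - 219824)/(63914 + X(-272, 416))) = (2348 + 98202)*(-5248*(-42) + (-247518 - 219824)/(63914 - 5*416)) = 100550*(220416 - 467342/(63914 - 2080)) = 100550*(220416 - 467342/61834) = 100550*(220416 - 467342*1/61834) = 100550*(220416 - 233671/30917) = 100550*(6814367801/30917) = 685184682390550/30917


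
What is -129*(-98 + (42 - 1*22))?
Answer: 10062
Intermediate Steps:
-129*(-98 + (42 - 1*22)) = -129*(-98 + (42 - 22)) = -129*(-98 + 20) = -129*(-78) = 10062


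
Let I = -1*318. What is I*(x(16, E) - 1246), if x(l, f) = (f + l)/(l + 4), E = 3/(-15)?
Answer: 19798839/50 ≈ 3.9598e+5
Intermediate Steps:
E = -⅕ (E = 3*(-1/15) = -⅕ ≈ -0.20000)
I = -318
x(l, f) = (f + l)/(4 + l)
I*(x(16, E) - 1246) = -318*((-⅕ + 16)/(4 + 16) - 1246) = -318*((79/5)/20 - 1246) = -318*((1/20)*(79/5) - 1246) = -318*(79/100 - 1246) = -318*(-124521/100) = 19798839/50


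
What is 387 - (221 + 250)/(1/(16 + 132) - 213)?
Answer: 12269109/31523 ≈ 389.21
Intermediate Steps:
387 - (221 + 250)/(1/(16 + 132) - 213) = 387 - 471/(1/148 - 213) = 387 - 471/(-31523/148) = 387 - 471*(-148)/31523 = 387 - 1*(-69708/31523) = 387 + 69708/31523 = 12269109/31523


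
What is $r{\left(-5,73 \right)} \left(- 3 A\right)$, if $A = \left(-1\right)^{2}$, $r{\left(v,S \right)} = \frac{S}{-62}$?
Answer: $\frac{219}{62} \approx 3.5323$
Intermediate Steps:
$r{\left(v,S \right)} = - \frac{S}{62}$ ($r{\left(v,S \right)} = S \left(- \frac{1}{62}\right) = - \frac{S}{62}$)
$A = 1$
$r{\left(-5,73 \right)} \left(- 3 A\right) = \left(- \frac{1}{62}\right) 73 \left(\left(-3\right) 1\right) = \left(- \frac{73}{62}\right) \left(-3\right) = \frac{219}{62}$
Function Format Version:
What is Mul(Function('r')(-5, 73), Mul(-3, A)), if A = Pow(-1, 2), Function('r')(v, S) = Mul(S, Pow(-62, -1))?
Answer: Rational(219, 62) ≈ 3.5323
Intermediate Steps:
Function('r')(v, S) = Mul(Rational(-1, 62), S) (Function('r')(v, S) = Mul(S, Rational(-1, 62)) = Mul(Rational(-1, 62), S))
A = 1
Mul(Function('r')(-5, 73), Mul(-3, A)) = Mul(Mul(Rational(-1, 62), 73), Mul(-3, 1)) = Mul(Rational(-73, 62), -3) = Rational(219, 62)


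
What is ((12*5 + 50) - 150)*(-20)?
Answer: 800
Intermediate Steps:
((12*5 + 50) - 150)*(-20) = ((60 + 50) - 150)*(-20) = (110 - 150)*(-20) = -40*(-20) = 800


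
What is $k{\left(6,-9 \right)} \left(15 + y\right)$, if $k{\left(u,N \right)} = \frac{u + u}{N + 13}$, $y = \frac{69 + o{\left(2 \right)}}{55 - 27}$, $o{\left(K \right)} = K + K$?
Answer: $\frac{1479}{28} \approx 52.821$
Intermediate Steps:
$o{\left(K \right)} = 2 K$
$y = \frac{73}{28}$ ($y = \frac{69 + 2 \cdot 2}{55 - 27} = \frac{69 + 4}{28} = 73 \cdot \frac{1}{28} = \frac{73}{28} \approx 2.6071$)
$k{\left(u,N \right)} = \frac{2 u}{13 + N}$
$k{\left(6,-9 \right)} \left(15 + y\right) = 2 \cdot 6 \frac{1}{13 - 9} \left(15 + \frac{73}{28}\right) = 2 \cdot 6 \cdot \frac{1}{4} \cdot \frac{493}{28} = 3 \cdot \frac{493}{28} = \frac{1479}{28}$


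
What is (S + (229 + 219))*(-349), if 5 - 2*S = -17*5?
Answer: -172057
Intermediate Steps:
S = 45 (S = 5/2 - (-17)*5/2 = 5/2 - 1/2*(-85) = 5/2 + 85/2 = 45)
(S + (229 + 219))*(-349) = (45 + (229 + 219))*(-349) = (45 + 448)*(-349) = 493*(-349) = -172057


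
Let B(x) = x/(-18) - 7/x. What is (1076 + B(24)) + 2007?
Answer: 24651/8 ≈ 3081.4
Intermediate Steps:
B(x) = -7/x - x/18 (B(x) = x*(-1/18) - 7/x = -x/18 - 7/x = -7/x - x/18)
(1076 + B(24)) + 2007 = (1076 + (-7/24 - 1/18*24)) + 2007 = (1076 + (-7*1/24 - 4/3)) + 2007 = (1076 + (-7/24 - 4/3)) + 2007 = (1076 - 13/8) + 2007 = 8595/8 + 2007 = 24651/8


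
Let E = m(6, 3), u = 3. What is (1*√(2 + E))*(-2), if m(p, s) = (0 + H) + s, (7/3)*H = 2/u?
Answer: -2*√259/7 ≈ -4.5981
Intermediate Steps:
H = 2/7 (H = 3*(2/3)/7 = 3*(2*(⅓))/7 = (3/7)*(⅔) = 2/7 ≈ 0.28571)
m(p, s) = 2/7 + s (m(p, s) = (0 + 2/7) + s = 2/7 + s)
E = 23/7 (E = 2/7 + 3 = 23/7 ≈ 3.2857)
(1*√(2 + E))*(-2) = (1*√(2 + 23/7))*(-2) = (1*√(37/7))*(-2) = (1*(√259/7))*(-2) = (√259/7)*(-2) = -2*√259/7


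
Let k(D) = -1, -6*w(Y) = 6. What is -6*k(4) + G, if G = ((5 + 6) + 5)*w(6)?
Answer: -10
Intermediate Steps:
w(Y) = -1 (w(Y) = -1/6*6 = -1)
G = -16 (G = ((5 + 6) + 5)*(-1) = (11 + 5)*(-1) = 16*(-1) = -16)
-6*k(4) + G = -6*(-1) - 16 = 6 - 16 = -10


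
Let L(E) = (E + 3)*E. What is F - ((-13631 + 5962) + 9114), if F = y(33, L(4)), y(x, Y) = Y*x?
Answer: -521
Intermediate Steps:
L(E) = E*(3 + E) (L(E) = (3 + E)*E = E*(3 + E))
F = 924 (F = (4*(3 + 4))*33 = (4*7)*33 = 28*33 = 924)
F - ((-13631 + 5962) + 9114) = 924 - ((-13631 + 5962) + 9114) = 924 - (-7669 + 9114) = 924 - 1*1445 = 924 - 1445 = -521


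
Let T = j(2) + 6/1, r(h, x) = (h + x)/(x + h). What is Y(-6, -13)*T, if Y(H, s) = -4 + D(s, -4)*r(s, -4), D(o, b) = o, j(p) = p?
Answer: -136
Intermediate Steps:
r(h, x) = 1 (r(h, x) = (h + x)/(h + x) = 1)
Y(H, s) = -4 + s (Y(H, s) = -4 + s*1 = -4 + s)
T = 8 (T = 2 + 6/1 = 2 + 6*1 = 2 + 6 = 8)
Y(-6, -13)*T = (-4 - 13)*8 = -17*8 = -136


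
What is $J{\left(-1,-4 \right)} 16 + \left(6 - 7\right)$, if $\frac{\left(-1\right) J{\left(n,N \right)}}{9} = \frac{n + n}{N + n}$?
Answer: $- \frac{293}{5} \approx -58.6$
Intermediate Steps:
$J{\left(n,N \right)} = - \frac{18 n}{N + n}$ ($J{\left(n,N \right)} = - 9 \frac{n + n}{N + n} = - 9 \frac{2 n}{N + n} = - \frac{18 n}{N + n}$)
$J{\left(-1,-4 \right)} 16 + \left(6 - 7\right) = \left(-18\right) \left(-1\right) \frac{1}{-4 - 1} \cdot 16 + \left(6 - 7\right) = \left(-18\right) \left(-1\right) \frac{1}{-5} \cdot 16 - 1 = \left(-18\right) \left(-1\right) \left(- \frac{1}{5}\right) 16 - 1 = \left(- \frac{18}{5}\right) 16 - 1 = - \frac{288}{5} - 1 = - \frac{293}{5}$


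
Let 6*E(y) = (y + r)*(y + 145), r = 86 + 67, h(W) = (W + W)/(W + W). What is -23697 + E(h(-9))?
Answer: -59849/3 ≈ -19950.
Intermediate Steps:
h(W) = 1 (h(W) = (2*W)/((2*W)) = (2*W)*(1/(2*W)) = 1)
r = 153
E(y) = (145 + y)*(153 + y)/6 (E(y) = ((y + 153)*(y + 145))/6 = ((153 + y)*(145 + y))/6 = ((145 + y)*(153 + y))/6 = (145 + y)*(153 + y)/6)
-23697 + E(h(-9)) = -23697 + (7395/2 + (⅙)*1² + (149/3)*1) = -23697 + (7395/2 + (⅙)*1 + 149/3) = -23697 + (7395/2 + ⅙ + 149/3) = -23697 + 11242/3 = -59849/3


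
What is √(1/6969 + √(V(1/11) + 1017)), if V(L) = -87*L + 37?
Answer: √(843249 + 534236571*√126577)/76659 ≈ 5.6871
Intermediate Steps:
V(L) = 37 - 87*L
√(1/6969 + √(V(1/11) + 1017)) = √(1/6969 + √((37 - 87/11) + 1017)) = √(1/6969 + √(320/11 + 1017)) = √(1/6969 + √(11507/11)) = √(1/6969 + √126577/11)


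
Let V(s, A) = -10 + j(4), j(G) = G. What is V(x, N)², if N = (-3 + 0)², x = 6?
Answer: 36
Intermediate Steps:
N = 9 (N = (-3)² = 9)
V(s, A) = -6 (V(s, A) = -10 + 4 = -6)
V(x, N)² = (-6)² = 36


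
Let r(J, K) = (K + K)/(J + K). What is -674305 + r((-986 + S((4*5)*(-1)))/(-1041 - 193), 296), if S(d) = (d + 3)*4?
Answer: -123504664231/183159 ≈ -6.7430e+5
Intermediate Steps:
S(d) = 12 + 4*d (S(d) = (3 + d)*4 = 12 + 4*d)
r(J, K) = 2*K/(J + K) (r(J, K) = (2*K)/(J + K) = 2*K/(J + K))
-674305 + r((-986 + S((4*5)*(-1)))/(-1041 - 193), 296) = -674305 + 2*296/((-986 + (12 + 4*((4*5)*(-1))))/(-1041 - 193) + 296) = -674305 + 2*296/((-986 + (12 + 4*(20*(-1))))/(-1234) + 296) = -674305 + 2*296/((-986 + (12 + 4*(-20)))*(-1/1234) + 296) = -674305 + 2*296/((-986 + (12 - 80))*(-1/1234) + 296) = -674305 + 2*296/((-986 - 68)*(-1/1234) + 296) = -674305 + 2*296/(-1054*(-1/1234) + 296) = -674305 + 2*296/(527/617 + 296) = -674305 + 2*296/(183159/617) = -674305 + 2*296*(617/183159) = -674305 + 365264/183159 = -123504664231/183159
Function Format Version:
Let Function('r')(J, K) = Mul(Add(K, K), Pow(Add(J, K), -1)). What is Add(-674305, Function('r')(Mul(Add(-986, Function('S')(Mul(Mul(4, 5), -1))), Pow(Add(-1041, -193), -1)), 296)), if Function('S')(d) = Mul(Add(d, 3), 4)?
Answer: Rational(-123504664231, 183159) ≈ -6.7430e+5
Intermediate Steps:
Function('S')(d) = Add(12, Mul(4, d)) (Function('S')(d) = Mul(Add(3, d), 4) = Add(12, Mul(4, d)))
Function('r')(J, K) = Mul(2, K, Pow(Add(J, K), -1)) (Function('r')(J, K) = Mul(Mul(2, K), Pow(Add(J, K), -1)) = Mul(2, K, Pow(Add(J, K), -1)))
Add(-674305, Function('r')(Mul(Add(-986, Function('S')(Mul(Mul(4, 5), -1))), Pow(Add(-1041, -193), -1)), 296)) = Add(-674305, Mul(2, 296, Pow(Add(Mul(Add(-986, Add(12, Mul(4, Mul(Mul(4, 5), -1)))), Pow(Add(-1041, -193), -1)), 296), -1))) = Add(-674305, Mul(2, 296, Pow(Add(Mul(Add(-986, Add(12, Mul(4, Mul(20, -1)))), Pow(-1234, -1)), 296), -1))) = Add(-674305, Mul(2, 296, Pow(Add(Mul(Add(-986, Add(12, Mul(4, -20))), Rational(-1, 1234)), 296), -1))) = Add(-674305, Mul(2, 296, Pow(Add(Mul(Add(-986, Add(12, -80)), Rational(-1, 1234)), 296), -1))) = Add(-674305, Mul(2, 296, Pow(Add(Mul(Add(-986, -68), Rational(-1, 1234)), 296), -1))) = Add(-674305, Mul(2, 296, Pow(Add(Mul(-1054, Rational(-1, 1234)), 296), -1))) = Add(-674305, Mul(2, 296, Pow(Add(Rational(527, 617), 296), -1))) = Add(-674305, Mul(2, 296, Pow(Rational(183159, 617), -1))) = Add(-674305, Mul(2, 296, Rational(617, 183159))) = Add(-674305, Rational(365264, 183159)) = Rational(-123504664231, 183159)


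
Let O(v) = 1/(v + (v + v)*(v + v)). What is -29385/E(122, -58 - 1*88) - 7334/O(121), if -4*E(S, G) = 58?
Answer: -12481419140/29 ≈ -4.3039e+8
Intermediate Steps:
E(S, G) = -29/2 (E(S, G) = -¼*58 = -29/2)
O(v) = 1/(v + 4*v²) (O(v) = 1/(v + (2*v)*(2*v)) = 1/(v + 4*v²))
-29385/E(122, -58 - 1*88) - 7334/O(121) = -29385/(-29/2) - 7334/(1/(121*(1 + 4*121))) = -29385*(-2/29) - 7334/(1/(121*(1 + 484))) = 58770/29 - 7334/((1/121)/485) = 58770/29 - 7334/((1/121)*(1/485)) = 58770/29 - 7334/1/58685 = 58770/29 - 7334*58685 = 58770/29 - 430395790 = -12481419140/29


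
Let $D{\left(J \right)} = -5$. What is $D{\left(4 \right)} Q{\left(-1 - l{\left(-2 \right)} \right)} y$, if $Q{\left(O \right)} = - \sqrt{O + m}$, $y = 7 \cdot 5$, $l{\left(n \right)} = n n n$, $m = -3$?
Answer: $350$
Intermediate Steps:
$l{\left(n \right)} = n^{3}$ ($l{\left(n \right)} = n^{2} n = n^{3}$)
$y = 35$
$Q{\left(O \right)} = - \sqrt{-3 + O}$ ($Q{\left(O \right)} = - \sqrt{O - 3} = - \sqrt{-3 + O}$)
$D{\left(4 \right)} Q{\left(-1 - l{\left(-2 \right)} \right)} y = - 5 \left(- \sqrt{-3 - -7}\right) 35 = - 5 \left(- \sqrt{-3 + \left(-1 + 8\right)}\right) 35 = - 5 \left(- \sqrt{-3 + 7}\right) 35 = - 5 \left(- \sqrt{4}\right) 35 = - 5 \left(\left(-1\right) 2\right) 35 = \left(-5\right) \left(-2\right) 35 = 10 \cdot 35 = 350$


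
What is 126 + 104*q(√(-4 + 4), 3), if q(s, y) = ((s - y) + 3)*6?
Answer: 126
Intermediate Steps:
q(s, y) = 18 - 6*y + 6*s (q(s, y) = (3 + s - y)*6 = 18 - 6*y + 6*s)
126 + 104*q(√(-4 + 4), 3) = 126 + 104*(18 - 6*3 + 6*√(-4 + 4)) = 126 + 104*(18 - 18 + 6*√0) = 126 + 104*(18 - 18 + 6*0) = 126 + 104*(18 - 18 + 0) = 126 + 104*0 = 126 + 0 = 126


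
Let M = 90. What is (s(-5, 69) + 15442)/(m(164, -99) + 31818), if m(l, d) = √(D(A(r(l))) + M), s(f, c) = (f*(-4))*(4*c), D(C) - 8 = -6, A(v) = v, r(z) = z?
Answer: 166742229/253096258 - 10481*√23/253096258 ≈ 0.65861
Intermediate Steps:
D(C) = 2 (D(C) = 8 - 6 = 2)
s(f, c) = -16*c*f (s(f, c) = (-4*f)*(4*c) = -16*c*f)
m(l, d) = 2*√23 (m(l, d) = √(2 + 90) = √92 = 2*√23)
(s(-5, 69) + 15442)/(m(164, -99) + 31818) = (-16*69*(-5) + 15442)/(2*√23 + 31818) = (5520 + 15442)/(31818 + 2*√23) = 20962/(31818 + 2*√23)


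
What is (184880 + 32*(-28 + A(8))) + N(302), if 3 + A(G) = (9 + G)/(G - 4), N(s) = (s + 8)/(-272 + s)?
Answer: 552103/3 ≈ 1.8403e+5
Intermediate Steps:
N(s) = (8 + s)/(-272 + s)
A(G) = -3 + (9 + G)/(-4 + G) (A(G) = -3 + (9 + G)/(G - 4) = -3 + (9 + G)/(-4 + G))
(184880 + 32*(-28 + A(8))) + N(302) = (184880 + 32*(-28 + (21 - 2*8)/(-4 + 8))) + (8 + 302)/(-272 + 302) = (184880 + 32*(-28 + (21 - 16)/4)) + 310/30 = (184880 + 32*(-28 + (¼)*5)) + (1/30)*310 = (184880 + 32*(-28 + 5/4)) + 31/3 = (184880 + 32*(-107/4)) + 31/3 = (184880 - 856) + 31/3 = 184024 + 31/3 = 552103/3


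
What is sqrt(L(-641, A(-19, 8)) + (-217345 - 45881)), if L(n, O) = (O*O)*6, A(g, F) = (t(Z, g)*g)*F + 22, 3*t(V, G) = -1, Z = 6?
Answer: I*sqrt(2083890)/3 ≈ 481.19*I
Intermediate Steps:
t(V, G) = -1/3 (t(V, G) = (1/3)*(-1) = -1/3)
A(g, F) = 22 - F*g/3 (A(g, F) = (-g/3)*F + 22 = -F*g/3 + 22 = 22 - F*g/3)
L(n, O) = 6*O**2 (L(n, O) = O**2*6 = 6*O**2)
sqrt(L(-641, A(-19, 8)) + (-217345 - 45881)) = sqrt(6*(22 - 1/3*8*(-19))**2 + (-217345 - 45881)) = sqrt(6*(22 + 152/3)**2 - 263226) = sqrt(6*(218/3)**2 - 263226) = sqrt(6*(47524/9) - 263226) = sqrt(95048/3 - 263226) = sqrt(-694630/3) = I*sqrt(2083890)/3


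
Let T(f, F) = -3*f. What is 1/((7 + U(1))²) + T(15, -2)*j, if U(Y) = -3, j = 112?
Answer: -80639/16 ≈ -5039.9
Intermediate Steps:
1/((7 + U(1))²) + T(15, -2)*j = 1/((7 - 3)²) - 3*15*112 = 1/(4²) - 45*112 = 1/16 - 5040 = -80639/16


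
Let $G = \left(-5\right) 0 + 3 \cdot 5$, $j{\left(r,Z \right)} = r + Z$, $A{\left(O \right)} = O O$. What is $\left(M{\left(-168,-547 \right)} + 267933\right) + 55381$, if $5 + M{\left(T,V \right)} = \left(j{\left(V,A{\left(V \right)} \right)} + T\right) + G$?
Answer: $621818$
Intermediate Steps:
$A{\left(O \right)} = O^{2}$
$j{\left(r,Z \right)} = Z + r$
$G = 15$ ($G = 0 + 15 = 15$)
$M{\left(T,V \right)} = 10 + T + V + V^{2}$ ($M{\left(T,V \right)} = -5 + \left(\left(\left(V^{2} + V\right) + T\right) + 15\right) = -5 + \left(\left(\left(V + V^{2}\right) + T\right) + 15\right) = -5 + \left(\left(T + V + V^{2}\right) + 15\right) = -5 + \left(15 + T + V + V^{2}\right) = 10 + T + V + V^{2}$)
$\left(M{\left(-168,-547 \right)} + 267933\right) + 55381 = \left(\left(10 - 168 - 547 + \left(-547\right)^{2}\right) + 267933\right) + 55381 = \left(\left(10 - 168 - 547 + 299209\right) + 267933\right) + 55381 = \left(298504 + 267933\right) + 55381 = 566437 + 55381 = 621818$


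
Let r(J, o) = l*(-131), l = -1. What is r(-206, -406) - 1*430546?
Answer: -430415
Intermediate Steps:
r(J, o) = 131 (r(J, o) = -1*(-131) = 131)
r(-206, -406) - 1*430546 = 131 - 1*430546 = 131 - 430546 = -430415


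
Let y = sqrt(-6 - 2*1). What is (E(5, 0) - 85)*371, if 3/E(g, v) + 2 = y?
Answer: -63441/2 - 371*I*sqrt(2)/2 ≈ -31721.0 - 262.34*I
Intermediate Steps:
y = 2*I*sqrt(2) (y = sqrt(-6 - 2) = sqrt(-8) = 2*I*sqrt(2) ≈ 2.8284*I)
E(g, v) = 3/(-2 + 2*I*sqrt(2))
(E(5, 0) - 85)*371 = ((-1/2 - I*sqrt(2)/2) - 85)*371 = (-171/2 - I*sqrt(2)/2)*371 = -63441/2 - 371*I*sqrt(2)/2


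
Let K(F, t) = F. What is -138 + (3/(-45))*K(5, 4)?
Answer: -415/3 ≈ -138.33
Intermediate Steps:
-138 + (3/(-45))*K(5, 4) = -138 + (3/(-45))*5 = -138 + (3*(-1/45))*5 = -138 - 1/15*5 = -138 - ⅓ = -415/3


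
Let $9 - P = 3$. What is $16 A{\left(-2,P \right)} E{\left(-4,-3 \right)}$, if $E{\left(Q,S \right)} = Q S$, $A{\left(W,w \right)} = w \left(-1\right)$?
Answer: $-1152$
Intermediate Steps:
$P = 6$ ($P = 9 - 3 = 6$)
$A{\left(W,w \right)} = - w$
$16 A{\left(-2,P \right)} E{\left(-4,-3 \right)} = 16 \left(\left(-1\right) 6\right) \left(\left(-4\right) \left(-3\right)\right) = 16 \left(-6\right) 12 = \left(-96\right) 12 = -1152$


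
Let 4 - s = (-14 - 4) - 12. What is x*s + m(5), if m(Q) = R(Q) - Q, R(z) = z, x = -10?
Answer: -340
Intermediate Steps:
s = 34 (s = 4 - ((-14 - 4) - 12) = 4 - (-18 - 12) = 4 - 1*(-30) = 4 + 30 = 34)
m(Q) = 0 (m(Q) = Q - Q = 0)
x*s + m(5) = -10*34 + 0 = -340 + 0 = -340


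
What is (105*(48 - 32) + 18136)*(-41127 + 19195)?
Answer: -434604512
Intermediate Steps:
(105*(48 - 32) + 18136)*(-41127 + 19195) = (105*16 + 18136)*(-21932) = (1680 + 18136)*(-21932) = 19816*(-21932) = -434604512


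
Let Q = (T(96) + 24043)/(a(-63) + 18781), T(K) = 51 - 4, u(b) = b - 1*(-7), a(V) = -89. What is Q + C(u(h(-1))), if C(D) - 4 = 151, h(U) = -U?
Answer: 1460675/9346 ≈ 156.29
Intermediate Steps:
u(b) = 7 + b (u(b) = b + 7 = 7 + b)
C(D) = 155 (C(D) = 4 + 151 = 155)
T(K) = 47
Q = 12045/9346 (Q = (47 + 24043)/(-89 + 18781) = 24090/18692 = 24090*(1/18692) = 12045/9346 ≈ 1.2888)
Q + C(u(h(-1))) = 12045/9346 + 155 = 1460675/9346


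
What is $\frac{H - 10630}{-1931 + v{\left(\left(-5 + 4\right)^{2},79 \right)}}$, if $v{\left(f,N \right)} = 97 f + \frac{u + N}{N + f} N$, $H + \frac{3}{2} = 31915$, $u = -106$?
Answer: $- \frac{1702680}{148853} \approx -11.439$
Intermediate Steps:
$H = \frac{63827}{2}$ ($H = - \frac{3}{2} + 31915 = \frac{63827}{2} \approx 31914.0$)
$v{\left(f,N \right)} = 97 f + \frac{N \left(-106 + N\right)}{N + f}$ ($v{\left(f,N \right)} = 97 f + \frac{-106 + N}{N + f} N = 97 f + \frac{N \left(-106 + N\right)}{N + f}$)
$\frac{H - 10630}{-1931 + v{\left(\left(-5 + 4\right)^{2},79 \right)}} = \frac{\frac{63827}{2} - 10630}{-1931 + \frac{79^{2} - 8374 + 97 \left(\left(-5 + 4\right)^{2}\right)^{2} + 97 \cdot 79 \left(-5 + 4\right)^{2}}{79 + \left(-5 + 4\right)^{2}}} = \frac{42567}{2 \left(-1931 + \frac{6241 - 8374 + 97 \left(\left(-1\right)^{2}\right)^{2} + 97 \cdot 79 \left(-1\right)^{2}}{79 + \left(-1\right)^{2}}\right)} = \frac{42567}{2 \left(-1931 + \frac{6241 - 8374 + 97 \cdot 1^{2} + 97 \cdot 79 \cdot 1}{79 + 1}\right)} = \frac{42567}{2 \left(-1931 + \frac{6241 - 8374 + 97 \cdot 1 + 7663}{80}\right)} = \frac{42567}{2 \left(-1931 + \frac{6241 - 8374 + 97 + 7663}{80}\right)} = \frac{42567}{2 \left(-1931 + \frac{1}{80} \cdot 5627\right)} = \frac{42567}{2 \left(-1931 + \frac{5627}{80}\right)} = \frac{42567}{2 \left(- \frac{148853}{80}\right)} = \frac{42567}{2} \left(- \frac{80}{148853}\right) = - \frac{1702680}{148853}$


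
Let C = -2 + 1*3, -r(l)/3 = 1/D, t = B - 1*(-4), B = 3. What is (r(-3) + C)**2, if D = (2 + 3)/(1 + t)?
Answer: 361/25 ≈ 14.440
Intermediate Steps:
t = 7 (t = 3 - 1*(-4) = 3 + 4 = 7)
D = 5/8 (D = (2 + 3)/(1 + 7) = 5/8 ≈ 0.62500)
r(l) = -24/5 (r(l) = -3/5/8 = -3*8/5 = -24/5)
C = 1 (C = -2 + 3 = 1)
(r(-3) + C)**2 = (-24/5 + 1)**2 = (-19/5)**2 = 361/25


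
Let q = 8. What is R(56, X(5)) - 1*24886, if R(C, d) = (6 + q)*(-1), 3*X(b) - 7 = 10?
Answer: -24900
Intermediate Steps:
X(b) = 17/3 (X(b) = 7/3 + (1/3)*10 = 7/3 + 10/3 = 17/3)
R(C, d) = -14 (R(C, d) = (6 + 8)*(-1) = 14*(-1) = -14)
R(56, X(5)) - 1*24886 = -14 - 1*24886 = -14 - 24886 = -24900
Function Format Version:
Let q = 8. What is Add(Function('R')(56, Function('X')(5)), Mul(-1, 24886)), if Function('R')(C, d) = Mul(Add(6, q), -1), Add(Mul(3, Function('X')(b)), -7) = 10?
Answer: -24900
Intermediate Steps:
Function('X')(b) = Rational(17, 3) (Function('X')(b) = Add(Rational(7, 3), Mul(Rational(1, 3), 10)) = Add(Rational(7, 3), Rational(10, 3)) = Rational(17, 3))
Function('R')(C, d) = -14 (Function('R')(C, d) = Mul(Add(6, 8), -1) = Mul(14, -1) = -14)
Add(Function('R')(56, Function('X')(5)), Mul(-1, 24886)) = Add(-14, Mul(-1, 24886)) = Add(-14, -24886) = -24900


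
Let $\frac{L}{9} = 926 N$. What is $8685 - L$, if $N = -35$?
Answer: $300375$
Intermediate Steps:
$L = -291690$ ($L = 9 \cdot 926 \left(-35\right) = 9 \left(-32410\right) = -291690$)
$8685 - L = 8685 - -291690 = 8685 + 291690 = 300375$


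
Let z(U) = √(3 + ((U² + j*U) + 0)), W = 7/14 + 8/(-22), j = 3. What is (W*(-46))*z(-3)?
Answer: -69*√3/11 ≈ -10.865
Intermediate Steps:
W = 3/22 (W = 7*(1/14) + 8*(-1/22) = ½ - 4/11 = 3/22 ≈ 0.13636)
z(U) = √(3 + U² + 3*U) (z(U) = √(3 + ((U² + 3*U) + 0)) = √(3 + (U² + 3*U)) = √(3 + U² + 3*U))
(W*(-46))*z(-3) = ((3/22)*(-46))*√(3 + (-3)² + 3*(-3)) = -69*√(3 + 9 - 9)/11 = -69*√3/11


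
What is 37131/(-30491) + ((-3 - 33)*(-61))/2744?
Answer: -8732307/20916826 ≈ -0.41748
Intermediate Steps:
37131/(-30491) + ((-3 - 33)*(-61))/2744 = 37131*(-1/30491) - 36*(-61)*(1/2744) = -37131/30491 + 2196*(1/2744) = -37131/30491 + 549/686 = -8732307/20916826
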